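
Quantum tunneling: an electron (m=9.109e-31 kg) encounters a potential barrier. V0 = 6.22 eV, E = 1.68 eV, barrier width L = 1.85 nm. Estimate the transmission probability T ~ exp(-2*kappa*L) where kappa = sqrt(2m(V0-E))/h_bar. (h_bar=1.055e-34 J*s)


V0 - E = 4.54 eV = 7.2731e-19 J
kappa = sqrt(2 * m * (V0-E)) / h_bar
= sqrt(2 * 9.109e-31 * 7.2731e-19) / 1.055e-34
= 1.0911e+10 /m
2*kappa*L = 2 * 1.0911e+10 * 1.85e-9
= 40.37
T = exp(-40.37) = 2.934472e-18

2.934472e-18


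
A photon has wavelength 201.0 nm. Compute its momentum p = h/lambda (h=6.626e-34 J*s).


p = h / lambda
= 6.626e-34 / (201.0e-9)
= 6.626e-34 / 2.0100e-07
= 3.2965e-27 kg*m/s

3.2965e-27


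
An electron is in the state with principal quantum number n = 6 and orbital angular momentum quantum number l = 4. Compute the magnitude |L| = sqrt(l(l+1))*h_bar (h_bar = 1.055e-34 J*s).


L = sqrt(l*(l+1)) * h_bar
= sqrt(4 * 5) * 1.055e-34
= sqrt(20) * 1.055e-34
= 4.4721 * 1.055e-34
= 4.7181e-34 J*s

4.7181e-34


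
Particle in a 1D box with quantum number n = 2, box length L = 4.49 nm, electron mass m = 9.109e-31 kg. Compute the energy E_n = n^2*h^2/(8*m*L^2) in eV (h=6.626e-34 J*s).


E = n^2 * h^2 / (8 * m * L^2)
= 2^2 * (6.626e-34)^2 / (8 * 9.109e-31 * (4.49e-9)^2)
= 4 * 4.3904e-67 / (8 * 9.109e-31 * 2.0160e-17)
= 1.1954e-20 J
= 0.0746 eV

0.0746


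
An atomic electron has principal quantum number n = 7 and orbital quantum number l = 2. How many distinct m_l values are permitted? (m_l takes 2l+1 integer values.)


m_l ranges from -l to +l in integer steps
So m_l goes from -2 to +2
Count = 2l + 1 = 2*2 + 1
= 5

5


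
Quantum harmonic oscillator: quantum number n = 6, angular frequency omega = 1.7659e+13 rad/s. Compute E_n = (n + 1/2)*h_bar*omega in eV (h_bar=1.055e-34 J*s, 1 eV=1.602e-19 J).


E = (n + 1/2) * h_bar * omega
= (6 + 0.5) * 1.055e-34 * 1.7659e+13
= 6.5 * 1.8630e-21
= 1.2110e-20 J
= 0.0756 eV

0.0756


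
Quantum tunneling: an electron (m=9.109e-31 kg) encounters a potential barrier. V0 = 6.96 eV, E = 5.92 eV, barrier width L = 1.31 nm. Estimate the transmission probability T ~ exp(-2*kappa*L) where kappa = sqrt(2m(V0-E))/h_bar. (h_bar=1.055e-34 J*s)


V0 - E = 1.04 eV = 1.6661e-19 J
kappa = sqrt(2 * m * (V0-E)) / h_bar
= sqrt(2 * 9.109e-31 * 1.6661e-19) / 1.055e-34
= 5.2221e+09 /m
2*kappa*L = 2 * 5.2221e+09 * 1.31e-9
= 13.6819
T = exp(-13.6819) = 1.142923e-06

1.142923e-06


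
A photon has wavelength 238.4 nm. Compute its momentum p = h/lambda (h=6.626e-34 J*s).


p = h / lambda
= 6.626e-34 / (238.4e-9)
= 6.626e-34 / 2.3840e-07
= 2.7794e-27 kg*m/s

2.7794e-27


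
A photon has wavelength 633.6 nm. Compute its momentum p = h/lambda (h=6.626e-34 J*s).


p = h / lambda
= 6.626e-34 / (633.6e-9)
= 6.626e-34 / 6.3360e-07
= 1.0458e-27 kg*m/s

1.0458e-27


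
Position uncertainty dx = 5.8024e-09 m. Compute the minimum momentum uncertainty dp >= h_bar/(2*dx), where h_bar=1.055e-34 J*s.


dp = h_bar / (2 * dx)
= 1.055e-34 / (2 * 5.8024e-09)
= 1.055e-34 / 1.1605e-08
= 9.0911e-27 kg*m/s

9.0911e-27


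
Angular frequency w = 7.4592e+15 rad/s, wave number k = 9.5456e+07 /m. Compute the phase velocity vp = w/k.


vp = w / k
= 7.4592e+15 / 9.5456e+07
= 7.8143e+07 m/s

7.8143e+07


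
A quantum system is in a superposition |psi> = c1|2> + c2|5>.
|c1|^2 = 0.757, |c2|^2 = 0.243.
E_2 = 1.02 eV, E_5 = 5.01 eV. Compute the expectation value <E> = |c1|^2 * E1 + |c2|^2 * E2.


<E> = |c1|^2 * E1 + |c2|^2 * E2
= 0.757 * 1.02 + 0.243 * 5.01
= 0.7721 + 1.2174
= 1.9896 eV

1.9896


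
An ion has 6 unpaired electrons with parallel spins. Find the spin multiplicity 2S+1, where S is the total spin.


Total spin S = N * (1/2) = 6 * 0.5 = 3.0
Spin multiplicity = 2S + 1
= 2 * 3.0 + 1
= 7

7


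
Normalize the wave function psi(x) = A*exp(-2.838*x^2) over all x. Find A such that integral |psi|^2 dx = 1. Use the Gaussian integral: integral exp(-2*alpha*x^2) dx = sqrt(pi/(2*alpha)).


integral |psi|^2 dx = A^2 * sqrt(pi/(2*alpha)) = 1
A^2 = sqrt(2*alpha/pi)
= sqrt(2 * 2.838 / pi)
= 1.344145
A = sqrt(1.344145)
= 1.1594

1.1594


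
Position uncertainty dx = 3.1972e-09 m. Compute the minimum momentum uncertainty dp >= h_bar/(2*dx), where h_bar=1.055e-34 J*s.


dp = h_bar / (2 * dx)
= 1.055e-34 / (2 * 3.1972e-09)
= 1.055e-34 / 6.3944e-09
= 1.6499e-26 kg*m/s

1.6499e-26


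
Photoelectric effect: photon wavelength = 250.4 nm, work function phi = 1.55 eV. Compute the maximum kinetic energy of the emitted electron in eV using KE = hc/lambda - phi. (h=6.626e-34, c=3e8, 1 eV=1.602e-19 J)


E_photon = hc / lambda
= (6.626e-34)(3e8) / (250.4e-9)
= 7.9385e-19 J
= 4.9554 eV
KE = E_photon - phi
= 4.9554 - 1.55
= 3.4054 eV

3.4054


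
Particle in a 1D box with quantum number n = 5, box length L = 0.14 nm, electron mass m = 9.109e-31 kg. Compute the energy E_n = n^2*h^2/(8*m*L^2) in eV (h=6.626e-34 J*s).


E = n^2 * h^2 / (8 * m * L^2)
= 5^2 * (6.626e-34)^2 / (8 * 9.109e-31 * (0.14e-9)^2)
= 25 * 4.3904e-67 / (8 * 9.109e-31 * 1.9600e-20)
= 7.6847e-17 J
= 479.6932 eV

479.6932


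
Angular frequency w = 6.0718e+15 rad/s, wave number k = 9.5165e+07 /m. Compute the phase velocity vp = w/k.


vp = w / k
= 6.0718e+15 / 9.5165e+07
= 6.3803e+07 m/s

6.3803e+07


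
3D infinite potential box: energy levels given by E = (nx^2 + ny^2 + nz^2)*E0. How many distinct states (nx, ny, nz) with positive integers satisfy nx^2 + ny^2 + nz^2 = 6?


Enumerate all (nx, ny, nz) with nx^2 + ny^2 + nz^2 = 6:
(1,1,2)
(1,2,1)
(2,1,1)
Total degeneracy = 3

3


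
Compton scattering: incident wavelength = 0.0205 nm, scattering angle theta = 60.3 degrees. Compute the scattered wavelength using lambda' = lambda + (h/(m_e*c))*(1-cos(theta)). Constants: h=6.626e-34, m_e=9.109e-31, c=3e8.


Compton wavelength: h/(m_e*c) = 2.4247e-12 m
d_lambda = 2.4247e-12 * (1 - cos(60.3 deg))
= 2.4247e-12 * 0.504541
= 1.2234e-12 m = 0.001223 nm
lambda' = 0.0205 + 0.001223
= 0.021723 nm

0.021723


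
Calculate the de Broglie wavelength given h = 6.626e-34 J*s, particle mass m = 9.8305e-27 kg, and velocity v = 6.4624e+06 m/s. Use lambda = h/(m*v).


lambda = h / (m * v)
= 6.626e-34 / (9.8305e-27 * 6.4624e+06)
= 6.626e-34 / 6.3529e-20
= 1.0430e-14 m

1.0430e-14


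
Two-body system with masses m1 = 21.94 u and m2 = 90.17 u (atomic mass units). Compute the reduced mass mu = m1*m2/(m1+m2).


mu = m1 * m2 / (m1 + m2)
= 21.94 * 90.17 / (21.94 + 90.17)
= 1978.3298 / 112.11
= 17.6463 u

17.6463


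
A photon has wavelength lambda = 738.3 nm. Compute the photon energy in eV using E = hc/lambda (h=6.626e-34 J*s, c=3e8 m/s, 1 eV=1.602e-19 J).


E = hc / lambda
= (6.626e-34)(3e8) / (738.3e-9)
= 1.9878e-25 / 7.3830e-07
= 2.6924e-19 J
Converting to eV: 2.6924e-19 / 1.602e-19
= 1.6807 eV

1.6807


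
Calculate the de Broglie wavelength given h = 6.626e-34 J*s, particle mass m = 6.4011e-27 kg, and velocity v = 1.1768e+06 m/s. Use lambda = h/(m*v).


lambda = h / (m * v)
= 6.626e-34 / (6.4011e-27 * 1.1768e+06)
= 6.626e-34 / 7.5328e-21
= 8.7962e-14 m

8.7962e-14


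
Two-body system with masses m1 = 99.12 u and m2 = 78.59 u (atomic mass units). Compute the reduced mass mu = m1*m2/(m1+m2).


mu = m1 * m2 / (m1 + m2)
= 99.12 * 78.59 / (99.12 + 78.59)
= 7789.8408 / 177.71
= 43.8346 u

43.8346


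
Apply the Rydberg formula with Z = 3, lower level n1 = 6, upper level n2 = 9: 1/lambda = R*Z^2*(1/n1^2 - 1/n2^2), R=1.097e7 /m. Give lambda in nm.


1/lambda = R * Z^2 * (1/n1^2 - 1/n2^2)
= 1.097e7 * 3^2 * (1/6^2 - 1/9^2)
= 1.097e7 * 9 * (0.027778 - 0.012346)
= 1.5236e+06 /m
lambda = 1 / 1.5236e+06
= 656.3355 nm

656.3355


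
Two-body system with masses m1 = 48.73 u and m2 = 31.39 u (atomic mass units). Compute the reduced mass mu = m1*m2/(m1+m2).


mu = m1 * m2 / (m1 + m2)
= 48.73 * 31.39 / (48.73 + 31.39)
= 1529.6347 / 80.12
= 19.0918 u

19.0918


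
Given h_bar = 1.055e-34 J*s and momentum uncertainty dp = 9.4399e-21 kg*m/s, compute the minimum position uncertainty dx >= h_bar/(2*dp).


dx = h_bar / (2 * dp)
= 1.055e-34 / (2 * 9.4399e-21)
= 1.055e-34 / 1.8880e-20
= 5.5880e-15 m

5.5880e-15


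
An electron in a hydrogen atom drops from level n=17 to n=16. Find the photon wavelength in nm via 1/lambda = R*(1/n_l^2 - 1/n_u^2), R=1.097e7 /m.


1/lambda = R * (1/n_l^2 - 1/n_u^2)
= 1.097e7 * (1/16^2 - 1/17^2)
= 1.097e7 * (0.003906 - 0.00346)
= 1.097e7 * 0.000446
= 4.8931e+03 /m
lambda = 1 / 4.8931e+03 = 204370.045 nm

204370.045


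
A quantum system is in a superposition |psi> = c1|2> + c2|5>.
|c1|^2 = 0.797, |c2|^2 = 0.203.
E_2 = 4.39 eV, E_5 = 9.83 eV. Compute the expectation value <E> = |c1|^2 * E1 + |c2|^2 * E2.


<E> = |c1|^2 * E1 + |c2|^2 * E2
= 0.797 * 4.39 + 0.203 * 9.83
= 3.4988 + 1.9955
= 5.4943 eV

5.4943


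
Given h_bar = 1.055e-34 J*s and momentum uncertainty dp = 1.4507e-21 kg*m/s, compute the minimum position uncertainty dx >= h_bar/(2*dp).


dx = h_bar / (2 * dp)
= 1.055e-34 / (2 * 1.4507e-21)
= 1.055e-34 / 2.9014e-21
= 3.6362e-14 m

3.6362e-14


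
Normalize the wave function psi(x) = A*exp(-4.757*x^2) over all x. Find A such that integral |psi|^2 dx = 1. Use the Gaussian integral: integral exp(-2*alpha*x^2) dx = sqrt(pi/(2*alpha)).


integral |psi|^2 dx = A^2 * sqrt(pi/(2*alpha)) = 1
A^2 = sqrt(2*alpha/pi)
= sqrt(2 * 4.757 / pi)
= 1.74023
A = sqrt(1.74023)
= 1.3192

1.3192


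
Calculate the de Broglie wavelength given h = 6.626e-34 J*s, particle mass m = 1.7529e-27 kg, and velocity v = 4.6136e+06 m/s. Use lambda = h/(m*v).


lambda = h / (m * v)
= 6.626e-34 / (1.7529e-27 * 4.6136e+06)
= 6.626e-34 / 8.0872e-21
= 8.1932e-14 m

8.1932e-14


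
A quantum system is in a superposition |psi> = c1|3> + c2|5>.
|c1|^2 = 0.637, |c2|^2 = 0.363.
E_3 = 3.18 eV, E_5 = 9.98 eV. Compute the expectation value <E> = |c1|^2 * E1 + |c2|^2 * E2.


<E> = |c1|^2 * E1 + |c2|^2 * E2
= 0.637 * 3.18 + 0.363 * 9.98
= 2.0257 + 3.6227
= 5.6484 eV

5.6484


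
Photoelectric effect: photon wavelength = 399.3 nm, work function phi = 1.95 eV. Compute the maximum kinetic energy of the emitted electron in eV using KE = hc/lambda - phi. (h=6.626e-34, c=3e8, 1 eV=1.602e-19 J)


E_photon = hc / lambda
= (6.626e-34)(3e8) / (399.3e-9)
= 4.9782e-19 J
= 3.1075 eV
KE = E_photon - phi
= 3.1075 - 1.95
= 1.1575 eV

1.1575


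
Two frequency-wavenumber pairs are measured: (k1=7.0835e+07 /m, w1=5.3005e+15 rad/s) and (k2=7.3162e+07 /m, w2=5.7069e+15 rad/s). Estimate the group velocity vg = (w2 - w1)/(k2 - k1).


vg = (w2 - w1) / (k2 - k1)
= (5.7069e+15 - 5.3005e+15) / (7.3162e+07 - 7.0835e+07)
= 4.0640e+14 / 2.3270e+06
= 1.7465e+08 m/s

1.7465e+08


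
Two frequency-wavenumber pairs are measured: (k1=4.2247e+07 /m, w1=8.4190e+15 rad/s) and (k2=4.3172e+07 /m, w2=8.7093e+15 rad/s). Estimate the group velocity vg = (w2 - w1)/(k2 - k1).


vg = (w2 - w1) / (k2 - k1)
= (8.7093e+15 - 8.4190e+15) / (4.3172e+07 - 4.2247e+07)
= 2.9030e+14 / 9.2500e+05
= 3.1384e+08 m/s

3.1384e+08


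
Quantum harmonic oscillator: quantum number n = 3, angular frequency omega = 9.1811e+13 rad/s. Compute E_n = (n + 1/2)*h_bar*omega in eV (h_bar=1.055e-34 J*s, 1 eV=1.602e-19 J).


E = (n + 1/2) * h_bar * omega
= (3 + 0.5) * 1.055e-34 * 9.1811e+13
= 3.5 * 9.6861e-21
= 3.3901e-20 J
= 0.2116 eV

0.2116


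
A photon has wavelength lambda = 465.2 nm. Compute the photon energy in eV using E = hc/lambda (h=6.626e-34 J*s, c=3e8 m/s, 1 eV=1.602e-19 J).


E = hc / lambda
= (6.626e-34)(3e8) / (465.2e-9)
= 1.9878e-25 / 4.6520e-07
= 4.2730e-19 J
Converting to eV: 4.2730e-19 / 1.602e-19
= 2.6673 eV

2.6673


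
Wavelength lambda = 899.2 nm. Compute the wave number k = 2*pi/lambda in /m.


k = 2 * pi / lambda
= 6.2832 / (899.2e-9)
= 6.2832 / 8.9920e-07
= 6.9875e+06 /m

6.9875e+06


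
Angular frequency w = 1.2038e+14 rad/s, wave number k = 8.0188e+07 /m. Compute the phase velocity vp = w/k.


vp = w / k
= 1.2038e+14 / 8.0188e+07
= 1.5012e+06 m/s

1.5012e+06


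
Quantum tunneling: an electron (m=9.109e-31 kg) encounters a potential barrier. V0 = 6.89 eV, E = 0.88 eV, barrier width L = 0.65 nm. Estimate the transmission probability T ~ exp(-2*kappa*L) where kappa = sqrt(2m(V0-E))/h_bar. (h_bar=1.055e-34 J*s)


V0 - E = 6.01 eV = 9.6280e-19 J
kappa = sqrt(2 * m * (V0-E)) / h_bar
= sqrt(2 * 9.109e-31 * 9.6280e-19) / 1.055e-34
= 1.2554e+10 /m
2*kappa*L = 2 * 1.2554e+10 * 0.65e-9
= 16.3196
T = exp(-16.3196) = 8.174932e-08

8.174932e-08


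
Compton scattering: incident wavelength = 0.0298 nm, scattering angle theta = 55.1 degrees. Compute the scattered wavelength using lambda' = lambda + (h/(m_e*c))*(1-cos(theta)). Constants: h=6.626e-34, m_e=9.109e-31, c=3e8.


Compton wavelength: h/(m_e*c) = 2.4247e-12 m
d_lambda = 2.4247e-12 * (1 - cos(55.1 deg))
= 2.4247e-12 * 0.427854
= 1.0374e-12 m = 0.001037 nm
lambda' = 0.0298 + 0.001037
= 0.030837 nm

0.030837


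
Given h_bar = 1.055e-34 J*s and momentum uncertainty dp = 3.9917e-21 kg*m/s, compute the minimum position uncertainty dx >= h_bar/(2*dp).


dx = h_bar / (2 * dp)
= 1.055e-34 / (2 * 3.9917e-21)
= 1.055e-34 / 7.9834e-21
= 1.3215e-14 m

1.3215e-14


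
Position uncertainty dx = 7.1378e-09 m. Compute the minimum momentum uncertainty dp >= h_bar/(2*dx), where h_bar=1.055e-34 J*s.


dp = h_bar / (2 * dx)
= 1.055e-34 / (2 * 7.1378e-09)
= 1.055e-34 / 1.4276e-08
= 7.3902e-27 kg*m/s

7.3902e-27


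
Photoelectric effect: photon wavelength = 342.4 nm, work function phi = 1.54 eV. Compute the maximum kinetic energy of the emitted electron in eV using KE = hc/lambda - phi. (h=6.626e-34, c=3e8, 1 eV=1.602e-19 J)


E_photon = hc / lambda
= (6.626e-34)(3e8) / (342.4e-9)
= 5.8055e-19 J
= 3.6239 eV
KE = E_photon - phi
= 3.6239 - 1.54
= 2.0839 eV

2.0839


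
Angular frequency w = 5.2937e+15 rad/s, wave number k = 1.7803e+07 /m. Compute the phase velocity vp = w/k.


vp = w / k
= 5.2937e+15 / 1.7803e+07
= 2.9735e+08 m/s

2.9735e+08


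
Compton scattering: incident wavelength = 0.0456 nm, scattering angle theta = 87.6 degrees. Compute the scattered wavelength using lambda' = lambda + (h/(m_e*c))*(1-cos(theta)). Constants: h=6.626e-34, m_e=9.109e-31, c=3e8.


Compton wavelength: h/(m_e*c) = 2.4247e-12 m
d_lambda = 2.4247e-12 * (1 - cos(87.6 deg))
= 2.4247e-12 * 0.958124
= 2.3232e-12 m = 0.002323 nm
lambda' = 0.0456 + 0.002323
= 0.047923 nm

0.047923


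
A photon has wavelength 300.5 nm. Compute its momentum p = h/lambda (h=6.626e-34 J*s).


p = h / lambda
= 6.626e-34 / (300.5e-9)
= 6.626e-34 / 3.0050e-07
= 2.2050e-27 kg*m/s

2.2050e-27


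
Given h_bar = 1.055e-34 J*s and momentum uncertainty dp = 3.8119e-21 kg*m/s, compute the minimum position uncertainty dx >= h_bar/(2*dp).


dx = h_bar / (2 * dp)
= 1.055e-34 / (2 * 3.8119e-21)
= 1.055e-34 / 7.6238e-21
= 1.3838e-14 m

1.3838e-14


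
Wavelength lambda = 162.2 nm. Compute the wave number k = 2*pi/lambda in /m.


k = 2 * pi / lambda
= 6.2832 / (162.2e-9)
= 6.2832 / 1.6220e-07
= 3.8737e+07 /m

3.8737e+07


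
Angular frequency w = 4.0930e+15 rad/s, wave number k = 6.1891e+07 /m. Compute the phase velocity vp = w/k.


vp = w / k
= 4.0930e+15 / 6.1891e+07
= 6.6132e+07 m/s

6.6132e+07


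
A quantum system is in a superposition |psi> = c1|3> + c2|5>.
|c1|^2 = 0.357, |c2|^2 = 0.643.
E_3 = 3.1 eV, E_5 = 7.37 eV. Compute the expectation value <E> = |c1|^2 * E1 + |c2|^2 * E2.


<E> = |c1|^2 * E1 + |c2|^2 * E2
= 0.357 * 3.1 + 0.643 * 7.37
= 1.1067 + 4.7389
= 5.8456 eV

5.8456


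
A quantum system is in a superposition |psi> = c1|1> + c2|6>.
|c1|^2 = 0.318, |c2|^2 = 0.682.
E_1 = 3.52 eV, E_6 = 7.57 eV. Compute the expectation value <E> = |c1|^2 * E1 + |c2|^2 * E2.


<E> = |c1|^2 * E1 + |c2|^2 * E2
= 0.318 * 3.52 + 0.682 * 7.57
= 1.1194 + 5.1627
= 6.2821 eV

6.2821


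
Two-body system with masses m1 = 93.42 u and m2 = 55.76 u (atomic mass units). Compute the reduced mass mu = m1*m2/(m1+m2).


mu = m1 * m2 / (m1 + m2)
= 93.42 * 55.76 / (93.42 + 55.76)
= 5209.0992 / 149.18
= 34.9182 u

34.9182


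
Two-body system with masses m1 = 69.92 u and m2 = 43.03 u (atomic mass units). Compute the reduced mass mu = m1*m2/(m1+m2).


mu = m1 * m2 / (m1 + m2)
= 69.92 * 43.03 / (69.92 + 43.03)
= 3008.6576 / 112.95
= 26.6371 u

26.6371


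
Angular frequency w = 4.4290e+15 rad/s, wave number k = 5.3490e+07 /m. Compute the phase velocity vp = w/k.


vp = w / k
= 4.4290e+15 / 5.3490e+07
= 8.2801e+07 m/s

8.2801e+07


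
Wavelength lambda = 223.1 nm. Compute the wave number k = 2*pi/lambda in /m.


k = 2 * pi / lambda
= 6.2832 / (223.1e-9)
= 6.2832 / 2.2310e-07
= 2.8163e+07 /m

2.8163e+07


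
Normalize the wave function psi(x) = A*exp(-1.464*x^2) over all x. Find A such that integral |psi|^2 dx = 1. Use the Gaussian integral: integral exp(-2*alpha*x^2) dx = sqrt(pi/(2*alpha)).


integral |psi|^2 dx = A^2 * sqrt(pi/(2*alpha)) = 1
A^2 = sqrt(2*alpha/pi)
= sqrt(2 * 1.464 / pi)
= 0.965407
A = sqrt(0.965407)
= 0.9826

0.9826


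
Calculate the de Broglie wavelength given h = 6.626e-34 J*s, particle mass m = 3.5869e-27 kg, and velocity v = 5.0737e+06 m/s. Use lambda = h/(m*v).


lambda = h / (m * v)
= 6.626e-34 / (3.5869e-27 * 5.0737e+06)
= 6.626e-34 / 1.8199e-20
= 3.6409e-14 m

3.6409e-14


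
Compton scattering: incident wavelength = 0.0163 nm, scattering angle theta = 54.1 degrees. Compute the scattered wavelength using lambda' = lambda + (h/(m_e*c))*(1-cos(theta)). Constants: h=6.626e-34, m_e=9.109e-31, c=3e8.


Compton wavelength: h/(m_e*c) = 2.4247e-12 m
d_lambda = 2.4247e-12 * (1 - cos(54.1 deg))
= 2.4247e-12 * 0.413628
= 1.0029e-12 m = 0.001003 nm
lambda' = 0.0163 + 0.001003
= 0.017303 nm

0.017303


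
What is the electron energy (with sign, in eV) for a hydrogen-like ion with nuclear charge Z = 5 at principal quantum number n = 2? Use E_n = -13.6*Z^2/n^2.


E_n = -13.6 * Z^2 / n^2
= -13.6 * 5^2 / 2^2
= -13.6 * 25 / 4
= -85.0 eV

-85.0


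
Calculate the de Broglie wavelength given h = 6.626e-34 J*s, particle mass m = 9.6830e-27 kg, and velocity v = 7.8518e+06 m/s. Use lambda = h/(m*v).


lambda = h / (m * v)
= 6.626e-34 / (9.6830e-27 * 7.8518e+06)
= 6.626e-34 / 7.6029e-20
= 8.7151e-15 m

8.7151e-15


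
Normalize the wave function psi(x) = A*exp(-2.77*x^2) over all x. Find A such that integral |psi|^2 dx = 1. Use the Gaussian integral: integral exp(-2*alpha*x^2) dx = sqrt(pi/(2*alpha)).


integral |psi|^2 dx = A^2 * sqrt(pi/(2*alpha)) = 1
A^2 = sqrt(2*alpha/pi)
= sqrt(2 * 2.77 / pi)
= 1.327945
A = sqrt(1.327945)
= 1.1524

1.1524


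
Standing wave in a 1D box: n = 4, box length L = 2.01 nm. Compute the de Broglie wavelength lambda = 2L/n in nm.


lambda = 2L / n
= 2 * 2.01 / 4
= 4.02 / 4
= 1.005 nm

1.005


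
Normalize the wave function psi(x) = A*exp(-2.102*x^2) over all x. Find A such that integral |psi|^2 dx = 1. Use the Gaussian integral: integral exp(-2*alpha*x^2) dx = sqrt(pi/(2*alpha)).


integral |psi|^2 dx = A^2 * sqrt(pi/(2*alpha)) = 1
A^2 = sqrt(2*alpha/pi)
= sqrt(2 * 2.102 / pi)
= 1.156795
A = sqrt(1.156795)
= 1.0755

1.0755


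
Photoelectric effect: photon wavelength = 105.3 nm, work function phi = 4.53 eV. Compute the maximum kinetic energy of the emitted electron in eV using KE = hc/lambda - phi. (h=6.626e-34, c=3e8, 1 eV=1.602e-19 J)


E_photon = hc / lambda
= (6.626e-34)(3e8) / (105.3e-9)
= 1.8877e-18 J
= 11.7837 eV
KE = E_photon - phi
= 11.7837 - 4.53
= 7.2537 eV

7.2537


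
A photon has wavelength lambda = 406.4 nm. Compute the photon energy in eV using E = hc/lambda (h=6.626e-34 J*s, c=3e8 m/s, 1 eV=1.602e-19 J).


E = hc / lambda
= (6.626e-34)(3e8) / (406.4e-9)
= 1.9878e-25 / 4.0640e-07
= 4.8912e-19 J
Converting to eV: 4.8912e-19 / 1.602e-19
= 3.0532 eV

3.0532


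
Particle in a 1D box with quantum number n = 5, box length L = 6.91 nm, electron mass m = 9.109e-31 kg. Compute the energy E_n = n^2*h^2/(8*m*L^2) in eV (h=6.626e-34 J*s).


E = n^2 * h^2 / (8 * m * L^2)
= 5^2 * (6.626e-34)^2 / (8 * 9.109e-31 * (6.91e-9)^2)
= 25 * 4.3904e-67 / (8 * 9.109e-31 * 4.7748e-17)
= 3.1545e-20 J
= 0.1969 eV

0.1969


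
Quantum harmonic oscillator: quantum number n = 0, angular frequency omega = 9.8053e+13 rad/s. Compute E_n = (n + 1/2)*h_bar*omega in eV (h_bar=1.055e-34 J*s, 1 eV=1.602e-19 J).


E = (n + 1/2) * h_bar * omega
= (0 + 0.5) * 1.055e-34 * 9.8053e+13
= 0.5 * 1.0345e-20
= 5.1723e-21 J
= 0.0323 eV

0.0323


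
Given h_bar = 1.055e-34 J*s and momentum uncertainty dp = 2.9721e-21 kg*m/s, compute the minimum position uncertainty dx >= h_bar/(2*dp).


dx = h_bar / (2 * dp)
= 1.055e-34 / (2 * 2.9721e-21)
= 1.055e-34 / 5.9442e-21
= 1.7748e-14 m

1.7748e-14


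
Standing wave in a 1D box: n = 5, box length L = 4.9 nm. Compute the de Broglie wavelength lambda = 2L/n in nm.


lambda = 2L / n
= 2 * 4.9 / 5
= 9.8 / 5
= 1.96 nm

1.96


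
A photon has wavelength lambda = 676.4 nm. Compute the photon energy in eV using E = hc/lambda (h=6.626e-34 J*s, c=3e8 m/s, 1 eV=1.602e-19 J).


E = hc / lambda
= (6.626e-34)(3e8) / (676.4e-9)
= 1.9878e-25 / 6.7640e-07
= 2.9388e-19 J
Converting to eV: 2.9388e-19 / 1.602e-19
= 1.8345 eV

1.8345


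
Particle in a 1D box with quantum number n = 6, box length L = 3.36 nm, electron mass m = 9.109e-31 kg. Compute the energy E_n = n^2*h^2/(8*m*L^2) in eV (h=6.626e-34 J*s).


E = n^2 * h^2 / (8 * m * L^2)
= 6^2 * (6.626e-34)^2 / (8 * 9.109e-31 * (3.36e-9)^2)
= 36 * 4.3904e-67 / (8 * 9.109e-31 * 1.1290e-17)
= 1.9212e-19 J
= 1.1992 eV

1.1992


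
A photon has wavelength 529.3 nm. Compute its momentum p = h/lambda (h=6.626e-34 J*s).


p = h / lambda
= 6.626e-34 / (529.3e-9)
= 6.626e-34 / 5.2930e-07
= 1.2518e-27 kg*m/s

1.2518e-27


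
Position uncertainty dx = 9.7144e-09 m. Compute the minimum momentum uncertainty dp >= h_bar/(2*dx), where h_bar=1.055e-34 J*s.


dp = h_bar / (2 * dx)
= 1.055e-34 / (2 * 9.7144e-09)
= 1.055e-34 / 1.9429e-08
= 5.4301e-27 kg*m/s

5.4301e-27


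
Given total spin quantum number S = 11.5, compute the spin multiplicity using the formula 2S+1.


Spin multiplicity = 2S + 1
= 2 * 11.5 + 1
= 23.0 + 1
= 24

24


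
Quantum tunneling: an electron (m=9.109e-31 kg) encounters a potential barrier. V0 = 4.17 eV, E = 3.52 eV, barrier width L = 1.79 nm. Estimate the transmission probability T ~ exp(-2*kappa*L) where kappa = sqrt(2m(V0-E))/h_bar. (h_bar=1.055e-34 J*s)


V0 - E = 0.65 eV = 1.0413e-19 J
kappa = sqrt(2 * m * (V0-E)) / h_bar
= sqrt(2 * 9.109e-31 * 1.0413e-19) / 1.055e-34
= 4.1284e+09 /m
2*kappa*L = 2 * 4.1284e+09 * 1.79e-9
= 14.7798
T = exp(-14.7798) = 3.812502e-07

3.812502e-07


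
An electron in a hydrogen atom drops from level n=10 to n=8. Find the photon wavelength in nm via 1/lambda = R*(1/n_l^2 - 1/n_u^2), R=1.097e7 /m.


1/lambda = R * (1/n_l^2 - 1/n_u^2)
= 1.097e7 * (1/8^2 - 1/10^2)
= 1.097e7 * (0.015625 - 0.01)
= 1.097e7 * 0.005625
= 6.1706e+04 /m
lambda = 1 / 6.1706e+04 = 16205.8138 nm

16205.8138


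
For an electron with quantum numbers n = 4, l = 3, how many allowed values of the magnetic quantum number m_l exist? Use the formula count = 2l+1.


m_l ranges from -l to +l in integer steps
So m_l goes from -3 to +3
Count = 2l + 1 = 2*3 + 1
= 7

7


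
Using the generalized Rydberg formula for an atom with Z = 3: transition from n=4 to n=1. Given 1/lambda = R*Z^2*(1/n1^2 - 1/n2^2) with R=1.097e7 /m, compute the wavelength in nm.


1/lambda = R * Z^2 * (1/n1^2 - 1/n2^2)
= 1.097e7 * 3^2 * (1/1^2 - 1/4^2)
= 1.097e7 * 9 * (1.0 - 0.0625)
= 9.2559e+07 /m
lambda = 1 / 9.2559e+07
= 10.8039 nm

10.8039


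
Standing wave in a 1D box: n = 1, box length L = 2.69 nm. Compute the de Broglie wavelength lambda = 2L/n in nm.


lambda = 2L / n
= 2 * 2.69 / 1
= 5.38 / 1
= 5.38 nm

5.38


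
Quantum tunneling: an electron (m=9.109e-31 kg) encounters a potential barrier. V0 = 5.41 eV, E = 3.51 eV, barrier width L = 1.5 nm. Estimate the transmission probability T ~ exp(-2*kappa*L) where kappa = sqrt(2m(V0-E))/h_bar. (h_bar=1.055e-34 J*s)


V0 - E = 1.9 eV = 3.0438e-19 J
kappa = sqrt(2 * m * (V0-E)) / h_bar
= sqrt(2 * 9.109e-31 * 3.0438e-19) / 1.055e-34
= 7.0584e+09 /m
2*kappa*L = 2 * 7.0584e+09 * 1.5e-9
= 21.1752
T = exp(-21.1752) = 6.364060e-10

6.364060e-10


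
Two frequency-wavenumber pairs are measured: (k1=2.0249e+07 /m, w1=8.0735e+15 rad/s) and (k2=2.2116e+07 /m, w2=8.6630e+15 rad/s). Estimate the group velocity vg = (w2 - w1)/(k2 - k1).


vg = (w2 - w1) / (k2 - k1)
= (8.6630e+15 - 8.0735e+15) / (2.2116e+07 - 2.0249e+07)
= 5.8950e+14 / 1.8670e+06
= 3.1575e+08 m/s

3.1575e+08


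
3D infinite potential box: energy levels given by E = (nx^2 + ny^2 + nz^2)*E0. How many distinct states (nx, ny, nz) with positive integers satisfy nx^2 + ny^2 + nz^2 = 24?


Enumerate all (nx, ny, nz) with nx^2 + ny^2 + nz^2 = 24:
(2,2,4)
(2,4,2)
(4,2,2)
Total degeneracy = 3

3


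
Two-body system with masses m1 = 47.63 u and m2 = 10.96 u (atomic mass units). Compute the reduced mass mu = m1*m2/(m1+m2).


mu = m1 * m2 / (m1 + m2)
= 47.63 * 10.96 / (47.63 + 10.96)
= 522.0248 / 58.59
= 8.9098 u

8.9098


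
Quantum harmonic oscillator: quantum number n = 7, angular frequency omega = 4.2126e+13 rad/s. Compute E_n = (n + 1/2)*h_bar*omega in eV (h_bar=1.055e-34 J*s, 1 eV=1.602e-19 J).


E = (n + 1/2) * h_bar * omega
= (7 + 0.5) * 1.055e-34 * 4.2126e+13
= 7.5 * 4.4443e-21
= 3.3332e-20 J
= 0.2081 eV

0.2081


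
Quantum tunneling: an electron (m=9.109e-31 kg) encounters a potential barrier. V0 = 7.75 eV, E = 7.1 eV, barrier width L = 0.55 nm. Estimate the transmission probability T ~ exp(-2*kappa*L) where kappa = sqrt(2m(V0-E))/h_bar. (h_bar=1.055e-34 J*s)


V0 - E = 0.65 eV = 1.0413e-19 J
kappa = sqrt(2 * m * (V0-E)) / h_bar
= sqrt(2 * 9.109e-31 * 1.0413e-19) / 1.055e-34
= 4.1284e+09 /m
2*kappa*L = 2 * 4.1284e+09 * 0.55e-9
= 4.5413
T = exp(-4.5413) = 1.065973e-02

1.065973e-02


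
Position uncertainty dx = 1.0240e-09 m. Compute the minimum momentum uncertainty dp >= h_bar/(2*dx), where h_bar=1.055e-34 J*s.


dp = h_bar / (2 * dx)
= 1.055e-34 / (2 * 1.0240e-09)
= 1.055e-34 / 2.0480e-09
= 5.1514e-26 kg*m/s

5.1514e-26


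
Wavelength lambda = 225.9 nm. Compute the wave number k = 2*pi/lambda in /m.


k = 2 * pi / lambda
= 6.2832 / (225.9e-9)
= 6.2832 / 2.2590e-07
= 2.7814e+07 /m

2.7814e+07


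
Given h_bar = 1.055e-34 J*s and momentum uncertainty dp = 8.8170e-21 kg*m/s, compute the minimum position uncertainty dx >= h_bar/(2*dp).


dx = h_bar / (2 * dp)
= 1.055e-34 / (2 * 8.8170e-21)
= 1.055e-34 / 1.7634e-20
= 5.9828e-15 m

5.9828e-15


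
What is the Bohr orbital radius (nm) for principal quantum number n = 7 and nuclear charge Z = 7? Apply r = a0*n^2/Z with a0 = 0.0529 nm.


r = a0 * n^2 / Z
= 0.0529 * 7^2 / 7
= 0.0529 * 49 / 7
= 0.3703 nm

0.3703


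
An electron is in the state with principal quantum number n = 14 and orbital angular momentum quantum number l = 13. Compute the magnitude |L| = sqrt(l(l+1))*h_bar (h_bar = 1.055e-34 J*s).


L = sqrt(l*(l+1)) * h_bar
= sqrt(13 * 14) * 1.055e-34
= sqrt(182) * 1.055e-34
= 13.4907 * 1.055e-34
= 1.4233e-33 J*s

1.4233e-33


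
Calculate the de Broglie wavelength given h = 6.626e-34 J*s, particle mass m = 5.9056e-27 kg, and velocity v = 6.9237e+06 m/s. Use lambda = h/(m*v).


lambda = h / (m * v)
= 6.626e-34 / (5.9056e-27 * 6.9237e+06)
= 6.626e-34 / 4.0889e-20
= 1.6205e-14 m

1.6205e-14


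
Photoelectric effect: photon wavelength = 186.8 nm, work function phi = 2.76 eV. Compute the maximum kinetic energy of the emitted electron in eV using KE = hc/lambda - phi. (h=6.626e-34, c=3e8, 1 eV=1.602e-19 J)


E_photon = hc / lambda
= (6.626e-34)(3e8) / (186.8e-9)
= 1.0641e-18 J
= 6.6425 eV
KE = E_photon - phi
= 6.6425 - 2.76
= 3.8825 eV

3.8825


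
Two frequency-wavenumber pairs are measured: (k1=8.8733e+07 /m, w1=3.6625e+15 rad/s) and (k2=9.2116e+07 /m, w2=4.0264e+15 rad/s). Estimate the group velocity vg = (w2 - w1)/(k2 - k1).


vg = (w2 - w1) / (k2 - k1)
= (4.0264e+15 - 3.6625e+15) / (9.2116e+07 - 8.8733e+07)
= 3.6390e+14 / 3.3830e+06
= 1.0757e+08 m/s

1.0757e+08


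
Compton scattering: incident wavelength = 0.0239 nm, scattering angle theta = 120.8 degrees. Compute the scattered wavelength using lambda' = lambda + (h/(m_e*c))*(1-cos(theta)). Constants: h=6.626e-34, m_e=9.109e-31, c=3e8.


Compton wavelength: h/(m_e*c) = 2.4247e-12 m
d_lambda = 2.4247e-12 * (1 - cos(120.8 deg))
= 2.4247e-12 * 1.512043
= 3.6663e-12 m = 0.003666 nm
lambda' = 0.0239 + 0.003666
= 0.027566 nm

0.027566


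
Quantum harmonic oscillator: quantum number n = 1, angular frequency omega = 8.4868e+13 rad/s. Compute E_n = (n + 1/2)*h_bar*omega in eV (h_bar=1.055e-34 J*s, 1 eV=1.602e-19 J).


E = (n + 1/2) * h_bar * omega
= (1 + 0.5) * 1.055e-34 * 8.4868e+13
= 1.5 * 8.9536e-21
= 1.3430e-20 J
= 0.0838 eV

0.0838


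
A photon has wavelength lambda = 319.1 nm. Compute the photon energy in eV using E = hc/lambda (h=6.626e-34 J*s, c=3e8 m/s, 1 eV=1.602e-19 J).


E = hc / lambda
= (6.626e-34)(3e8) / (319.1e-9)
= 1.9878e-25 / 3.1910e-07
= 6.2294e-19 J
Converting to eV: 6.2294e-19 / 1.602e-19
= 3.8885 eV

3.8885


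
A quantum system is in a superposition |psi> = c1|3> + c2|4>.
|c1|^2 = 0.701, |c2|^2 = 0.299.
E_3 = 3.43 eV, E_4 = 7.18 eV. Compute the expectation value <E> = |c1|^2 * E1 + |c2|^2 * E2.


<E> = |c1|^2 * E1 + |c2|^2 * E2
= 0.701 * 3.43 + 0.299 * 7.18
= 2.4044 + 2.1468
= 4.5512 eV

4.5512


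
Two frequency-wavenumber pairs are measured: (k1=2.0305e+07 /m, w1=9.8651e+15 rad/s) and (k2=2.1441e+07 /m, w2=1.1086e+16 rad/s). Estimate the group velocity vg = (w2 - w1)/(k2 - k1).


vg = (w2 - w1) / (k2 - k1)
= (1.1086e+16 - 9.8651e+15) / (2.1441e+07 - 2.0305e+07)
= 1.2209e+15 / 1.1360e+06
= 1.0747e+09 m/s

1.0747e+09


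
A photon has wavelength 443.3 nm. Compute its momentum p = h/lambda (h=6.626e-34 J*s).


p = h / lambda
= 6.626e-34 / (443.3e-9)
= 6.626e-34 / 4.4330e-07
= 1.4947e-27 kg*m/s

1.4947e-27


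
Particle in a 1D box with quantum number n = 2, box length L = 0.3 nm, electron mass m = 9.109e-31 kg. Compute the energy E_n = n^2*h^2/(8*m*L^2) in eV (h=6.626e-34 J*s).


E = n^2 * h^2 / (8 * m * L^2)
= 2^2 * (6.626e-34)^2 / (8 * 9.109e-31 * (0.3e-9)^2)
= 4 * 4.3904e-67 / (8 * 9.109e-31 * 9.0000e-20)
= 2.6777e-18 J
= 16.7146 eV

16.7146


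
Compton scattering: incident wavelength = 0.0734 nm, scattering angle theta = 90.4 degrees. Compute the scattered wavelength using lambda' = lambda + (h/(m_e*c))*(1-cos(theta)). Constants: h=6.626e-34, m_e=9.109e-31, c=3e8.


Compton wavelength: h/(m_e*c) = 2.4247e-12 m
d_lambda = 2.4247e-12 * (1 - cos(90.4 deg))
= 2.4247e-12 * 1.006981
= 2.4416e-12 m = 0.002442 nm
lambda' = 0.0734 + 0.002442
= 0.075842 nm

0.075842


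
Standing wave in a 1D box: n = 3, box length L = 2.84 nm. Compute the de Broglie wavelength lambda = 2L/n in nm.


lambda = 2L / n
= 2 * 2.84 / 3
= 5.68 / 3
= 1.8933 nm

1.8933


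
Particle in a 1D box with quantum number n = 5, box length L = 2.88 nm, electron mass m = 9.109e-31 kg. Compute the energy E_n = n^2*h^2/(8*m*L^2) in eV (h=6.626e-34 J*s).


E = n^2 * h^2 / (8 * m * L^2)
= 5^2 * (6.626e-34)^2 / (8 * 9.109e-31 * (2.88e-9)^2)
= 25 * 4.3904e-67 / (8 * 9.109e-31 * 8.2944e-18)
= 1.8159e-19 J
= 1.1335 eV

1.1335


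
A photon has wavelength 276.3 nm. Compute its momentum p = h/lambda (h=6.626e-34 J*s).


p = h / lambda
= 6.626e-34 / (276.3e-9)
= 6.626e-34 / 2.7630e-07
= 2.3981e-27 kg*m/s

2.3981e-27


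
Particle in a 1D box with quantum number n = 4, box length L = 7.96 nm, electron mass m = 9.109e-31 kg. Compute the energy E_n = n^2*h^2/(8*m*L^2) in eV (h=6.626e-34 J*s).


E = n^2 * h^2 / (8 * m * L^2)
= 4^2 * (6.626e-34)^2 / (8 * 9.109e-31 * (7.96e-9)^2)
= 16 * 4.3904e-67 / (8 * 9.109e-31 * 6.3362e-17)
= 1.5214e-20 J
= 0.095 eV

0.095


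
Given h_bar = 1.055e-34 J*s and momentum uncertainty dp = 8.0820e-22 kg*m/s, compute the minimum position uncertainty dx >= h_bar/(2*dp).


dx = h_bar / (2 * dp)
= 1.055e-34 / (2 * 8.0820e-22)
= 1.055e-34 / 1.6164e-21
= 6.5268e-14 m

6.5268e-14


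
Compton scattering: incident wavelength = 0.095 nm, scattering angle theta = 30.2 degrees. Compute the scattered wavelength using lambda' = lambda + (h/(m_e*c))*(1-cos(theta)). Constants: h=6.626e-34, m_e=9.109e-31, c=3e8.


Compton wavelength: h/(m_e*c) = 2.4247e-12 m
d_lambda = 2.4247e-12 * (1 - cos(30.2 deg))
= 2.4247e-12 * 0.135725
= 3.2909e-13 m = 0.000329 nm
lambda' = 0.095 + 0.000329
= 0.095329 nm

0.095329


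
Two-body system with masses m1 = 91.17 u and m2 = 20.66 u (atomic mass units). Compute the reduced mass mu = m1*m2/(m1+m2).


mu = m1 * m2 / (m1 + m2)
= 91.17 * 20.66 / (91.17 + 20.66)
= 1883.5722 / 111.83
= 16.8432 u

16.8432


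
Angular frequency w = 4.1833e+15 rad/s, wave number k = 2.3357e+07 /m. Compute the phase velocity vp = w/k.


vp = w / k
= 4.1833e+15 / 2.3357e+07
= 1.7910e+08 m/s

1.7910e+08


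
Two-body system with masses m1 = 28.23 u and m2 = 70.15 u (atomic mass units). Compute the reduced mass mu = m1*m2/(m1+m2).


mu = m1 * m2 / (m1 + m2)
= 28.23 * 70.15 / (28.23 + 70.15)
= 1980.3345 / 98.38
= 20.1294 u

20.1294


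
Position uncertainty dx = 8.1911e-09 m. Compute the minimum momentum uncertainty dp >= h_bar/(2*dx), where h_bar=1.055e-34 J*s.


dp = h_bar / (2 * dx)
= 1.055e-34 / (2 * 8.1911e-09)
= 1.055e-34 / 1.6382e-08
= 6.4399e-27 kg*m/s

6.4399e-27


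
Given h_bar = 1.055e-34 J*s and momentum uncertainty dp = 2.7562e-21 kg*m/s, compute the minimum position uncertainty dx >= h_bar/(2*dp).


dx = h_bar / (2 * dp)
= 1.055e-34 / (2 * 2.7562e-21)
= 1.055e-34 / 5.5124e-21
= 1.9139e-14 m

1.9139e-14


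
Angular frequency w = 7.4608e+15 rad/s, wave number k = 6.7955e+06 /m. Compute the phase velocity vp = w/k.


vp = w / k
= 7.4608e+15 / 6.7955e+06
= 1.0979e+09 m/s

1.0979e+09


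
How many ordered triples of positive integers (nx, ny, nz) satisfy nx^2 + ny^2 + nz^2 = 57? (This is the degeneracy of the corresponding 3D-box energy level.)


Enumerate all (nx, ny, nz) with nx^2 + ny^2 + nz^2 = 57:
(2,2,7)
(2,7,2)
(4,4,5)
(4,5,4)
(5,4,4)
(7,2,2)
Total degeneracy = 6

6


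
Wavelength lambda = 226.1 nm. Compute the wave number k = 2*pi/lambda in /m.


k = 2 * pi / lambda
= 6.2832 / (226.1e-9)
= 6.2832 / 2.2610e-07
= 2.7789e+07 /m

2.7789e+07


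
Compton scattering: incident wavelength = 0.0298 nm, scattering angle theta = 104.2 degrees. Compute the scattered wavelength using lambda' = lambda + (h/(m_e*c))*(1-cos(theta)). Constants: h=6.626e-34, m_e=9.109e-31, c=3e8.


Compton wavelength: h/(m_e*c) = 2.4247e-12 m
d_lambda = 2.4247e-12 * (1 - cos(104.2 deg))
= 2.4247e-12 * 1.245307
= 3.0195e-12 m = 0.00302 nm
lambda' = 0.0298 + 0.00302
= 0.03282 nm

0.03282


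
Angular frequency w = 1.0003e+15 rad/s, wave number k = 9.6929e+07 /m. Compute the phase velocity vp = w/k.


vp = w / k
= 1.0003e+15 / 9.6929e+07
= 1.0320e+07 m/s

1.0320e+07


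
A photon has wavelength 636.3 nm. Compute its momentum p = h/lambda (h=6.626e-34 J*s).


p = h / lambda
= 6.626e-34 / (636.3e-9)
= 6.626e-34 / 6.3630e-07
= 1.0413e-27 kg*m/s

1.0413e-27


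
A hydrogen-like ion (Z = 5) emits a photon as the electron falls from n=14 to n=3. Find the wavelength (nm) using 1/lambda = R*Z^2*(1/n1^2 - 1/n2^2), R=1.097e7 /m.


1/lambda = R * Z^2 * (1/n1^2 - 1/n2^2)
= 1.097e7 * 5^2 * (1/3^2 - 1/14^2)
= 1.097e7 * 25 * (0.111111 - 0.005102)
= 2.9073e+07 /m
lambda = 1 / 2.9073e+07
= 34.3962 nm

34.3962


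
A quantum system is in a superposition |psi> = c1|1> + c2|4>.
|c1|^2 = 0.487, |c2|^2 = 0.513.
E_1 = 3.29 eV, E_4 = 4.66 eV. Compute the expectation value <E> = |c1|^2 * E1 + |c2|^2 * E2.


<E> = |c1|^2 * E1 + |c2|^2 * E2
= 0.487 * 3.29 + 0.513 * 4.66
= 1.6022 + 2.3906
= 3.9928 eV

3.9928


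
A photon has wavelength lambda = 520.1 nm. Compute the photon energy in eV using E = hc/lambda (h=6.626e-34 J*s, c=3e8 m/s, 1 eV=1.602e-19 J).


E = hc / lambda
= (6.626e-34)(3e8) / (520.1e-9)
= 1.9878e-25 / 5.2010e-07
= 3.8220e-19 J
Converting to eV: 3.8220e-19 / 1.602e-19
= 2.3857 eV

2.3857


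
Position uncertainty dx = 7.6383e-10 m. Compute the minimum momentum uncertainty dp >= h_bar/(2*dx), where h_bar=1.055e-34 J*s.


dp = h_bar / (2 * dx)
= 1.055e-34 / (2 * 7.6383e-10)
= 1.055e-34 / 1.5277e-09
= 6.9060e-26 kg*m/s

6.9060e-26


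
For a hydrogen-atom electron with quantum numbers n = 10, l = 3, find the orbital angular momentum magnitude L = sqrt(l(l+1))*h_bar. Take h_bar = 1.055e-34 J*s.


L = sqrt(l*(l+1)) * h_bar
= sqrt(3 * 4) * 1.055e-34
= sqrt(12) * 1.055e-34
= 3.4641 * 1.055e-34
= 3.6546e-34 J*s

3.6546e-34


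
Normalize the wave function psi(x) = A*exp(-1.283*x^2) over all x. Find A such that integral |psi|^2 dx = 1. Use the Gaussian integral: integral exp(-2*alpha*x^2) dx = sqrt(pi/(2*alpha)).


integral |psi|^2 dx = A^2 * sqrt(pi/(2*alpha)) = 1
A^2 = sqrt(2*alpha/pi)
= sqrt(2 * 1.283 / pi)
= 0.903761
A = sqrt(0.903761)
= 0.9507

0.9507


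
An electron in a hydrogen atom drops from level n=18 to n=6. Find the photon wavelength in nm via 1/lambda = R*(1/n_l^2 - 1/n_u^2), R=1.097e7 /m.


1/lambda = R * (1/n_l^2 - 1/n_u^2)
= 1.097e7 * (1/6^2 - 1/18^2)
= 1.097e7 * (0.027778 - 0.003086)
= 1.097e7 * 0.024691
= 2.7086e+05 /m
lambda = 1 / 2.7086e+05 = 3691.887 nm

3691.887


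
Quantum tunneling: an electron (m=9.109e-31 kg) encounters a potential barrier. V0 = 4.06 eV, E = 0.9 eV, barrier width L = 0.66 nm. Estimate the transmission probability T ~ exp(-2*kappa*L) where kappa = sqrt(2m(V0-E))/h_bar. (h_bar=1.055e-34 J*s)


V0 - E = 3.16 eV = 5.0623e-19 J
kappa = sqrt(2 * m * (V0-E)) / h_bar
= sqrt(2 * 9.109e-31 * 5.0623e-19) / 1.055e-34
= 9.1028e+09 /m
2*kappa*L = 2 * 9.1028e+09 * 0.66e-9
= 12.0156
T = exp(-12.0156) = 6.048913e-06

6.048913e-06


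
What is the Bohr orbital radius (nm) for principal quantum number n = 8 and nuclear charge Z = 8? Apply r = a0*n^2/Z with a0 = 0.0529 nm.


r = a0 * n^2 / Z
= 0.0529 * 8^2 / 8
= 0.0529 * 64 / 8
= 0.4232 nm

0.4232


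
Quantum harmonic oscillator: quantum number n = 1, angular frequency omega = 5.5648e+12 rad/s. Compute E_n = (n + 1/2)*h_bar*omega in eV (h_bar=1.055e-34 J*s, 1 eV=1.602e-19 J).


E = (n + 1/2) * h_bar * omega
= (1 + 0.5) * 1.055e-34 * 5.5648e+12
= 1.5 * 5.8709e-22
= 8.8063e-22 J
= 0.0055 eV

0.0055


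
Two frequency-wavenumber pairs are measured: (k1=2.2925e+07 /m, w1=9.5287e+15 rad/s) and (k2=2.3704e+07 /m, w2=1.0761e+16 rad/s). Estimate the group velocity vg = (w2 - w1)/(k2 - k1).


vg = (w2 - w1) / (k2 - k1)
= (1.0761e+16 - 9.5287e+15) / (2.3704e+07 - 2.2925e+07)
= 1.2323e+15 / 7.7900e+05
= 1.5819e+09 m/s

1.5819e+09


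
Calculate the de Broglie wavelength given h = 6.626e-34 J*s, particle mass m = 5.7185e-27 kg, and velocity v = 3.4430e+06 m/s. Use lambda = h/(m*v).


lambda = h / (m * v)
= 6.626e-34 / (5.7185e-27 * 3.4430e+06)
= 6.626e-34 / 1.9689e-20
= 3.3654e-14 m

3.3654e-14


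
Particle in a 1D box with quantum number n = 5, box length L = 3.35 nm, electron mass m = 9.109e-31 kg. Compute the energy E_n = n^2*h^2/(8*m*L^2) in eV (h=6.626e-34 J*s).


E = n^2 * h^2 / (8 * m * L^2)
= 5^2 * (6.626e-34)^2 / (8 * 9.109e-31 * (3.35e-9)^2)
= 25 * 4.3904e-67 / (8 * 9.109e-31 * 1.1223e-17)
= 1.3421e-19 J
= 0.8378 eV

0.8378


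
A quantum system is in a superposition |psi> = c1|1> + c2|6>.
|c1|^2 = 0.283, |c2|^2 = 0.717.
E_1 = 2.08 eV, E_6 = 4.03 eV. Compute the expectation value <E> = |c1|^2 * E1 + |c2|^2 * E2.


<E> = |c1|^2 * E1 + |c2|^2 * E2
= 0.283 * 2.08 + 0.717 * 4.03
= 0.5886 + 2.8895
= 3.4781 eV

3.4781


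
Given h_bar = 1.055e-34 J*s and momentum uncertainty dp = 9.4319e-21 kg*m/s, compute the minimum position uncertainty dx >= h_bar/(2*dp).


dx = h_bar / (2 * dp)
= 1.055e-34 / (2 * 9.4319e-21)
= 1.055e-34 / 1.8864e-20
= 5.5927e-15 m

5.5927e-15
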